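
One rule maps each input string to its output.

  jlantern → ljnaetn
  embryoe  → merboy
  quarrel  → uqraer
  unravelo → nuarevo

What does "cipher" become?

ichpr

What's happening: swap each adjacent pair of characters (1↔2, 3↔4, ...), then delete the last character.
Working it through for "cipher": intermediate "ichpre", final "ichpr".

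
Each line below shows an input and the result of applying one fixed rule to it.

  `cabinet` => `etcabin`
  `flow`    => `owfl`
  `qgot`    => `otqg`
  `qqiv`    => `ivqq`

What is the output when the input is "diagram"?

amdiagr

The pattern: move the last 2 characters to the front (rotate right by 2).
So "diagram" becomes "amdiagr".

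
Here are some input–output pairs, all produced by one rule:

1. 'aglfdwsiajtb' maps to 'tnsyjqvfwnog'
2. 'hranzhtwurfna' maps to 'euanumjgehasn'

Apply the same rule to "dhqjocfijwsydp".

uqwdpbvsjwlfcq

The transformation: shift every letter 13 places forward in the alphabet (wrapping around) — i.e. ROT13, then swap each adjacent pair of characters (1↔2, 3↔4, ...).
On "dhqjocfijwsydp" that produces "uqwdpbvsjwlfcq".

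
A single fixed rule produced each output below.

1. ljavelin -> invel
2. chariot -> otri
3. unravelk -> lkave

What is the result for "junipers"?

rsipe

In each case the input is transformed by: delete the first 3 characters, then move the last 2 characters to the front (rotate right by 2).
Starting from "junipers": after the first operation, "ipers"; after the second, "rsipe".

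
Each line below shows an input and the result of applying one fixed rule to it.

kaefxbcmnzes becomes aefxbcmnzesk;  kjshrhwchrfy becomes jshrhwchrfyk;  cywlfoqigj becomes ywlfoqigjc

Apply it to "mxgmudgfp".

Looking at the pairs, the operation is to move the first character to the end.
So "mxgmudgfp" becomes "xgmudgfpm".

xgmudgfpm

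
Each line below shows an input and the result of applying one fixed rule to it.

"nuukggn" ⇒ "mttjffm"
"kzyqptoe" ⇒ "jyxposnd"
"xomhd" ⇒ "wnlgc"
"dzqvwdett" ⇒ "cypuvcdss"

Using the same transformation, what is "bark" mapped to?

Looking at the pairs, the operation is to shift every letter 1 place backward in the alphabet (wrapping around).
"bark" → "azqj".

azqj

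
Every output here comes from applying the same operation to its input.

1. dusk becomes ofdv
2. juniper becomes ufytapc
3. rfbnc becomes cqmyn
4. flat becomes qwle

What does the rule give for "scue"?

Looking at the pairs, the operation is to shift every letter 11 places forward in the alphabet (wrapping around).
"scue" → "dnfp".

dnfp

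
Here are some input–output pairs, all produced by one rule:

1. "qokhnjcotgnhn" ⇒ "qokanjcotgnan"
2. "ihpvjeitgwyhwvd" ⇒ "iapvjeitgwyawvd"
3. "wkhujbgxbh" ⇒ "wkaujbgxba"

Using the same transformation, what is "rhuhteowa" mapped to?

rauateowa

The transformation: replace every "h" with "a".
For "rhuhteowa" the result is "rauateowa".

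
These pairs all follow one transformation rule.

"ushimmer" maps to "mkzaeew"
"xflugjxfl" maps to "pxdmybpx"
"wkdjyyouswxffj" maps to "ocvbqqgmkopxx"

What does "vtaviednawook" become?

What's happening: delete the last character, then shift every letter 8 places backward in the alphabet (wrapping around).
"vtaviednawook" → "vtaviednawoo" → "nlsnawvfsogg".

nlsnawvfsogg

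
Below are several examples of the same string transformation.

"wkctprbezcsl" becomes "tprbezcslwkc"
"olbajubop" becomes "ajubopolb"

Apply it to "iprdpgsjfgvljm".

The transformation: move the first 3 characters to the end (rotate left by 3).
"iprdpgsjfgvljm" → "dpgsjfgvljmipr".

dpgsjfgvljmipr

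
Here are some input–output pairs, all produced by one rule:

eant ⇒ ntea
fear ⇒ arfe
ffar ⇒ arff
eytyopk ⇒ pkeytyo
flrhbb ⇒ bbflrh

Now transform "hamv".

mvha

The transformation: move the last 2 characters to the front (rotate right by 2).
On "hamv" that produces "mvha".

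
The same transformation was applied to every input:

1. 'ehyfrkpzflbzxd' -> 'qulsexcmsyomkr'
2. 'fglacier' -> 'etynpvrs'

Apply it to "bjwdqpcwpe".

The rule is to swap the first and last characters, then shift every letter 13 places forward in the alphabet (wrapping around) — i.e. ROT13.
Applying both steps to "bjwdqpcwpe": "ejwdqpcwpb", then "rwjqdcpjco".

rwjqdcpjco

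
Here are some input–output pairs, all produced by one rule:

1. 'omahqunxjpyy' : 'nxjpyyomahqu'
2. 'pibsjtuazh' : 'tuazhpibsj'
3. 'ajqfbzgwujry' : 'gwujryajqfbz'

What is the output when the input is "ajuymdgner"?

Rule — swap the front and back halves of the string.
Applying that to "ajuymdgner" gives "dgnerajuym".

dgnerajuym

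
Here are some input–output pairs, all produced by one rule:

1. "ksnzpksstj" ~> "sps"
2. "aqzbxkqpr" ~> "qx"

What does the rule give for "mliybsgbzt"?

In each case the input is transformed by: delete the last 2 characters, then keep one character in every 3, starting at position 2 (positions 2nd, 5th, 8th, ...).
Starting from "mliybsgbzt": after the first operation, "mliybsgb"; after the second, "lbb".

lbb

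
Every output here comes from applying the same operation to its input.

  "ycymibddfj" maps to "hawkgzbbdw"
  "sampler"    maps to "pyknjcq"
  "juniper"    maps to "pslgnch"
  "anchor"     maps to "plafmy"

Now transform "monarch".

Looking at the pairs, the operation is to shift every letter 2 places backward in the alphabet (wrapping around), then swap the first and last characters.
On "monarch": the first step gives "kmlypaf", and the second then gives "fmlypak".

fmlypak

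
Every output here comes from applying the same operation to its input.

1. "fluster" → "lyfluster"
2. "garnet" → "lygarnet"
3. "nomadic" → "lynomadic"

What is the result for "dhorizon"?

lydhorizon

In each case the input is transformed by: prepend "ly".
Applying that to "dhorizon" gives "lydhorizon".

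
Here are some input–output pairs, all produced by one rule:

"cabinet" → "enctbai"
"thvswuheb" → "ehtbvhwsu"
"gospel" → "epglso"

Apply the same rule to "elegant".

What's happening: move the last 3 characters to the front (rotate right by 3), then swap each adjacent pair of characters (1↔2, 3↔4, ...).
So "elegant" becomes "naetelg".

naetelg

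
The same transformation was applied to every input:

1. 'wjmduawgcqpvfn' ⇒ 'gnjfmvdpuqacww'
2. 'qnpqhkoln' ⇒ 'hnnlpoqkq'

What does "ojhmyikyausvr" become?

krjvhsmuyaiyo

The rule is to take characters alternately from the front and the back (1st, last, 2nd, 2nd-last, ...), then swap the first and last characters.
"ojhmyikyausvr" → "krjvhsmuyaiyo".
(Check on "qnpqhkoln": → "qnnlpoqkh" → "hnnlpoqkq" ✓)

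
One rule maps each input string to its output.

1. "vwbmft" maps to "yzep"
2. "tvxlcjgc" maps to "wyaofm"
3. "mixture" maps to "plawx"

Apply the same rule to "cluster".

The transformation: delete the last 2 characters, then shift every letter 3 places forward in the alphabet (wrapping around).
On "cluster": the first step gives "clust", and the second then gives "foxvw".

foxvw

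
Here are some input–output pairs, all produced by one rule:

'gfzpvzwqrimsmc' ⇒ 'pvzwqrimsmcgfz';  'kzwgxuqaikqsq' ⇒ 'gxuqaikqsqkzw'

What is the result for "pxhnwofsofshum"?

nwofsofshumpxh

The rule is to move the first 3 characters to the end (rotate left by 3).
Applying that to "pxhnwofsofshum" gives "nwofsofshumpxh".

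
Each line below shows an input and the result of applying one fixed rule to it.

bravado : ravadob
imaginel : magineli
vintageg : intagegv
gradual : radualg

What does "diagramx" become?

iagramxd

The pattern: move the first character to the end.
"diagramx" → "iagramxd".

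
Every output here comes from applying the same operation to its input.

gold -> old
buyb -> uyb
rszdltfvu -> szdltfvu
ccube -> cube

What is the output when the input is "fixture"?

ixture

Looking at the pairs, the operation is to delete the first character.
For "fixture" the result is "ixture".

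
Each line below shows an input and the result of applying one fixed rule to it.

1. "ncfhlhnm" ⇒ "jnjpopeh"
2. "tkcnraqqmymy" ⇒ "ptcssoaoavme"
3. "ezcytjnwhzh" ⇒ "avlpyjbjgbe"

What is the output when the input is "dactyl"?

vanfce

Rule — shift every letter 2 places forward in the alphabet (wrapping around), then move the first 3 characters to the end (rotate left by 3).
For "dactyl" the result is "vanfce".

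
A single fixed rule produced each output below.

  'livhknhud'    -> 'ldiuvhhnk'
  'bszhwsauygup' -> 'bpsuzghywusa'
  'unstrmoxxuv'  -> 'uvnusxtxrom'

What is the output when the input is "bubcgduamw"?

bwumbacugd

Looking at the pairs, the operation is to take characters alternately from the front and the back (1st, last, 2nd, 2nd-last, ...).
"bubcgduamw" → "bwumbacugd".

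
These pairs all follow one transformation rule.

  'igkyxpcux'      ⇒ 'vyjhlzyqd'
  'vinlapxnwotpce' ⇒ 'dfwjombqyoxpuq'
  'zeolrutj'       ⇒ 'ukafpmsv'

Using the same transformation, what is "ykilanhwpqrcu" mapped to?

dvzljmboixqrs

In each case the input is transformed by: shift every letter 1 place forward in the alphabet (wrapping around), then move the last 2 characters to the front (rotate right by 2).
Working it through for "ykilanhwpqrcu": intermediate "zljmboixqrsdv", final "dvzljmboixqrs".
(Check on "zeolrutj": → "afpmsvuk" → "ukafpmsv" ✓)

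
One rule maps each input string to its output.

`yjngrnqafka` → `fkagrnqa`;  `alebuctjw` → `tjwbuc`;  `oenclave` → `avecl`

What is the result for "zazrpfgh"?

Looking at the pairs, the operation is to delete the first 3 characters, then move the last 3 characters to the front (rotate right by 3).
On "zazrpfgh": the first step gives "rpfgh", and the second then gives "fghrp".
(Check on "yjngrnqafka": → "grnqafka" → "fkagrnqa" ✓)

fghrp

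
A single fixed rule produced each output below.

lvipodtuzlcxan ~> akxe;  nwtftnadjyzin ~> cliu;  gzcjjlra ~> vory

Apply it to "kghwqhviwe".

zvwl

In each case the input is transformed by: shift every letter 11 places backward in the alphabet (wrapping around), then keep only the first 4 characters.
On "kghwqhviwe": the first step gives "zvwlfwkxlt", and the second then gives "zvwl".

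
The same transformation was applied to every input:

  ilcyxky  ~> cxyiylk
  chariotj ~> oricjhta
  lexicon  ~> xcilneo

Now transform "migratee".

trameieg

Looking at the pairs, the operation is to take characters alternately from the front and the back (1st, last, 2nd, 2nd-last, ...), then move the last 3 characters to the front (rotate right by 3).
Applying both steps to "migratee": "meiegtra", then "trameieg".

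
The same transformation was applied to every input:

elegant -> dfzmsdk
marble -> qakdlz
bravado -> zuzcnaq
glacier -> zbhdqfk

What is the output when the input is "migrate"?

The pattern: shift every letter 1 place backward in the alphabet (wrapping around), then move the first 2 characters to the end (rotate left by 2).
For "migrate" the result is "fqzsdlh".
(Check on "bravado": → "aqzuzcn" → "zuzcnaq" ✓)

fqzsdlh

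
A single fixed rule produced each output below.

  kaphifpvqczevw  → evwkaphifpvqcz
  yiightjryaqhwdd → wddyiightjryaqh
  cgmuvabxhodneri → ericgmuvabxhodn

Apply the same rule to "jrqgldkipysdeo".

What's happening: move the last 3 characters to the front (rotate right by 3).
So "jrqgldkipysdeo" becomes "deojrqgldkipys".

deojrqgldkipys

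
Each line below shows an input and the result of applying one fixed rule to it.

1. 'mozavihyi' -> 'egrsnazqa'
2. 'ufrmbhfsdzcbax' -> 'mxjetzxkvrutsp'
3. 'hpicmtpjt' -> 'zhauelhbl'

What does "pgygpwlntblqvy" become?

hyqyhodfltdinq

The pattern: shift every letter 8 places backward in the alphabet (wrapping around).
For "pgygpwlntblqvy" the result is "hyqyhodfltdinq".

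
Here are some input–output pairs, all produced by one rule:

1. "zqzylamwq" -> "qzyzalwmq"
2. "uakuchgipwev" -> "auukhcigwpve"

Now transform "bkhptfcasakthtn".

The pattern: swap each adjacent pair of characters (1↔2, 3↔4, ...).
For "bkhptfcasakthtn" the result is "kbphftacastkthn".

kbphftacastkthn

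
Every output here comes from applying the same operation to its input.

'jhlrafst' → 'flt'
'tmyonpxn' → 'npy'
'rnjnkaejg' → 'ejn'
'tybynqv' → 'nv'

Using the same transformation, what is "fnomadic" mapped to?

cio

Looking at the pairs, the operation is to sort the characters into alphabetical order, then keep one character in every 3, starting at position 2 (positions 2nd, 5th, 8th, ...).
Applying both steps to "fnomadic": "acdfimno", then "cio".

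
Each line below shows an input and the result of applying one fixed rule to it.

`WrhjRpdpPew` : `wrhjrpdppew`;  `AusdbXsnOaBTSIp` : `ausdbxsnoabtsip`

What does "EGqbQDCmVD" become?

Looking at the pairs, the operation is to convert every letter to lowercase.
So "EGqbQDCmVD" becomes "egqbqdcmvd".

egqbqdcmvd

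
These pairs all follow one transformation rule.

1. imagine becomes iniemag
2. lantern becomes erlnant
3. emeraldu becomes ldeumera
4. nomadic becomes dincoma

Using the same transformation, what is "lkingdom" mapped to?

dolmking

Rule — swap the first and last characters, then move the last 3 characters to the front (rotate right by 3).
On "lkingdom": the first step gives "mkingdol", and the second then gives "dolmking".
(Check on "emeraldu": → "umeralde" → "ldeumera" ✓)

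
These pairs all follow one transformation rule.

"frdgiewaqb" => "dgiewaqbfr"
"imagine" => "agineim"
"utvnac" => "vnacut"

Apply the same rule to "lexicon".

The rule is to move the first 2 characters to the end (rotate left by 2).
Applying that to "lexicon" gives "xiconle".

xiconle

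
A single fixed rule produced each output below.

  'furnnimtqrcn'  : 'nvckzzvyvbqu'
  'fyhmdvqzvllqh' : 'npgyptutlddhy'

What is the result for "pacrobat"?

Rule — take characters alternately from the front and the back (1st, last, 2nd, 2nd-last, ...), then shift every letter 8 places forward in the alphabet (wrapping around).
On "pacrobat": the first step gives "ptaacbro", and the second then gives "xbiikjzw".

xbiikjzw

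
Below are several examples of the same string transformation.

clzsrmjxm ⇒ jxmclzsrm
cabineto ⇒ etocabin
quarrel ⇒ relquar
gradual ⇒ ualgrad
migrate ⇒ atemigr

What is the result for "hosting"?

Each output is the input with this applied: move the last 3 characters to the front (rotate right by 3).
On "hosting" that produces "inghost".

inghost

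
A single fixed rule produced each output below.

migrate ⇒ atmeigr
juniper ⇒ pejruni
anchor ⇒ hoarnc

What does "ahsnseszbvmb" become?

vmabhsnseszb

The transformation: swap the first and last characters, then move the last 3 characters to the front (rotate right by 3).
For "ahsnseszbvmb", step one produces "bhsnseszbvma"; step two turns that into "vmabhsnseszb".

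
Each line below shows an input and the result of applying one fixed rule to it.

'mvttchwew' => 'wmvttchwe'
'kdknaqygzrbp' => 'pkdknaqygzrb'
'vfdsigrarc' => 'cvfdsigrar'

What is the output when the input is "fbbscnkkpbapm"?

mfbbscnkkpbap

Each output is the input with this applied: move the last character to the front.
So "fbbscnkkpbapm" becomes "mfbbscnkkpbap".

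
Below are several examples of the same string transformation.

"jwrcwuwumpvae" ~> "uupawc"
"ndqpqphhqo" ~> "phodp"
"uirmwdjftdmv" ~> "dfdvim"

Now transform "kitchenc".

Rule — keep every other character starting from the second (positions 2nd, 4th, 6th, ...), then move the first 2 characters to the end (rotate left by 2).
Starting from "kitchenc": after the first operation, "icec"; after the second, "ecic".

ecic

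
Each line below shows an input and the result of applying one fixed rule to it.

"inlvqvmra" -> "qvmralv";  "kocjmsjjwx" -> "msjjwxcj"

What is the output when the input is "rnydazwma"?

azwmayd

The pattern: delete the first 2 characters, then move the first 2 characters to the end (rotate left by 2).
For "rnydazwma", step one produces "ydazwma"; step two turns that into "azwmayd".
(Check on "inlvqvmra": → "lvqvmra" → "qvmralv" ✓)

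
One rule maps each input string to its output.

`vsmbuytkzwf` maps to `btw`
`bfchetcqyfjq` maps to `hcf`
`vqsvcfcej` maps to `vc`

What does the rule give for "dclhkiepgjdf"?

hej

Rule — delete the first 2 characters, then keep one character in every 3, starting at position 2 (positions 2nd, 5th, 8th, ...).
Working it through for "dclhkiepgjdf": intermediate "lhkiepgjdf", final "hej".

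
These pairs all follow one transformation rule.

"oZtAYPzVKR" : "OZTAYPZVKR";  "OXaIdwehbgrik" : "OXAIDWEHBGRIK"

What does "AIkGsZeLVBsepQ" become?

AIKGSZELVBSEPQ

The pattern: convert every letter to uppercase.
Applying that to "AIkGsZeLVBsepQ" gives "AIKGSZELVBSEPQ".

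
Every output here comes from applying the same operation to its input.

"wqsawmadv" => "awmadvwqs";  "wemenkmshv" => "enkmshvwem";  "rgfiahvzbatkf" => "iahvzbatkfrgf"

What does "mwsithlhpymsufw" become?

ithlhpymsufwmws

The transformation: move the first 3 characters to the end (rotate left by 3).
So "mwsithlhpymsufw" becomes "ithlhpymsufwmws".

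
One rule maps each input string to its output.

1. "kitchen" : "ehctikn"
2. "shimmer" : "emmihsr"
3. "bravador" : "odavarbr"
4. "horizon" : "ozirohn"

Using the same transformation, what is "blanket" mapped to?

Rule — move the last character to the front, then reverse the string.
For "blanket", step one produces "tblanke"; step two turns that into "eknalbt".
(Check on "shimmer": → "rshimme" → "emmihsr" ✓)

eknalbt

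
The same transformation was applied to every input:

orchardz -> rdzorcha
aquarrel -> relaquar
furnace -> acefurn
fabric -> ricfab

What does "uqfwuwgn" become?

wgnuqfwu

The transformation: move the last 3 characters to the front (rotate right by 3).
On "uqfwuwgn" that produces "wgnuqfwu".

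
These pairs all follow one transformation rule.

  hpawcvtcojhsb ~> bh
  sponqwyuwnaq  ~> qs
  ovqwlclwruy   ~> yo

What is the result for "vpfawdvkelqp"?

pv

The pattern: move the last character to the front, then keep only the first 2 characters.
Starting from "vpfawdvkelqp": after the first operation, "pvpfawdvkelq"; after the second, "pv".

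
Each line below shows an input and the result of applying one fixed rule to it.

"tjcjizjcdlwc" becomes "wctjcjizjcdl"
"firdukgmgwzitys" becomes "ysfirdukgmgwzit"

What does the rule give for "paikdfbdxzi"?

zipaikdfbdx

Each output is the input with this applied: move the last 2 characters to the front (rotate right by 2).
So "paikdfbdxzi" becomes "zipaikdfbdx".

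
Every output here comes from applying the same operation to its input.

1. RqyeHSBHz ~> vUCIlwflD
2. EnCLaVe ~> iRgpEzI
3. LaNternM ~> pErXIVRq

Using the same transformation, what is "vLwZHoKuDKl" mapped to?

Rule — flip the case of every letter, then shift every letter 4 places forward in the alphabet (wrapping around).
"vLwZHoKuDKl" → "ZpAdlSoYhoP".
(Check on "EnCLaVe": → "eNclAvE" → "iRgpEzI" ✓)

ZpAdlSoYhoP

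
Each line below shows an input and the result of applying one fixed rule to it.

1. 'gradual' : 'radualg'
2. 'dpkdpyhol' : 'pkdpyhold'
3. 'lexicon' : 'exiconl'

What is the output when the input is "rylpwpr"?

Each output is the input with this applied: move the first character to the end.
So "rylpwpr" becomes "ylpwprr".

ylpwprr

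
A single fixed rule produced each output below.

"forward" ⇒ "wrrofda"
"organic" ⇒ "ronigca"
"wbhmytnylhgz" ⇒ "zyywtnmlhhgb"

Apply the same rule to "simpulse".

What's happening: sort the characters into reverse alphabetical order.
Doing the same to "simpulse": "usspmlie".

usspmlie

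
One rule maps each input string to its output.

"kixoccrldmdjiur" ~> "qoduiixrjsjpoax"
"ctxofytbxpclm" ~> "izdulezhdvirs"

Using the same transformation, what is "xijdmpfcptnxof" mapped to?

The rule is to shift every letter 6 places forward in the alphabet (wrapping around).
"xijdmpfcptnxof" → "dopjsvlivztdul".

dopjsvlivztdul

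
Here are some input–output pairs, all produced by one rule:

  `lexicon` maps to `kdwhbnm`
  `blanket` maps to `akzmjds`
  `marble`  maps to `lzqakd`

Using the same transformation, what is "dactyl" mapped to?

Rule — shift every letter 1 place backward in the alphabet (wrapping around).
So "dactyl" becomes "czbsxk".

czbsxk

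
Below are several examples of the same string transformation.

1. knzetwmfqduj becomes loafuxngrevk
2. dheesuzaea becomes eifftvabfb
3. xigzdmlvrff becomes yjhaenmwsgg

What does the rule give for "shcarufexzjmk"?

tidbsvgfyaknl

The transformation: shift every letter 1 place forward in the alphabet (wrapping around).
"shcarufexzjmk" → "tidbsvgfyaknl".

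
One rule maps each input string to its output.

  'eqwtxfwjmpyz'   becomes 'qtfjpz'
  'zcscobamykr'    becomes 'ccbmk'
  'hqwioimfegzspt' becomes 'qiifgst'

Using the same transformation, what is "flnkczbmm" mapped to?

The transformation: keep every other character starting from the second (positions 2nd, 4th, 6th, ...).
"flnkczbmm" → "lkzm".

lkzm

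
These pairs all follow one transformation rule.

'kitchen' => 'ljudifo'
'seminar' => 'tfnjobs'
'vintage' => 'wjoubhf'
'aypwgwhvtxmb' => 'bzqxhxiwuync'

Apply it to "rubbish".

What's happening: shift every letter 1 place forward in the alphabet (wrapping around).
On "rubbish" that produces "svccjti".

svccjti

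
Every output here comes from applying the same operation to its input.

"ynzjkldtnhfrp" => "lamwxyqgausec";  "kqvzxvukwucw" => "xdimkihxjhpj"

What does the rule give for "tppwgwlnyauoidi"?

gccjtjyalnhbvqv

In each case the input is transformed by: shift every letter 13 places forward in the alphabet (wrapping around) — i.e. ROT13.
Applying that to "tppwgwlnyauoidi" gives "gccjtjyalnhbvqv".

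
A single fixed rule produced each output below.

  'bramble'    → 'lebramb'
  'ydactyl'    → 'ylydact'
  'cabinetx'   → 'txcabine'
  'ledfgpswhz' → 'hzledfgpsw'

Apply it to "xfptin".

Looking at the pairs, the operation is to move the last 2 characters to the front (rotate right by 2).
Applying that to "xfptin" gives "inxfpt".

inxfpt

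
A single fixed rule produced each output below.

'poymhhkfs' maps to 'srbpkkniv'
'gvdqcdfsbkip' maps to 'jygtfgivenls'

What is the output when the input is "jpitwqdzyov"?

What's happening: shift every letter 3 places forward in the alphabet (wrapping around).
For "jpitwqdzyov" the result is "mslwztgcbry".

mslwztgcbry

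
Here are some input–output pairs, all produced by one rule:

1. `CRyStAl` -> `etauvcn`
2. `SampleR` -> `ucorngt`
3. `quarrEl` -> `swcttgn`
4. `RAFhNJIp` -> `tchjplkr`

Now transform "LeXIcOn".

Looking at the pairs, the operation is to shift every letter 2 places forward in the alphabet (wrapping around), then convert every letter to lowercase.
Doing the same to "LeXIcOn": "ngzkeqp".

ngzkeqp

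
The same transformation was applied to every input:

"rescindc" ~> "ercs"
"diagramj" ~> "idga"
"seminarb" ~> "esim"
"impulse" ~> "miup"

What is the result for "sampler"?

The pattern: swap each adjacent pair of characters (1↔2, 3↔4, ...), then keep only the first 4 characters.
Starting from "sampler": after the first operation, "aspmelr"; after the second, "aspm".

aspm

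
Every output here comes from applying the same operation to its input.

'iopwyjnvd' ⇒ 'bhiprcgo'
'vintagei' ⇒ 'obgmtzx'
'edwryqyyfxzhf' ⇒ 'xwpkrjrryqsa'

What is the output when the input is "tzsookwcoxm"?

The transformation: shift every letter 7 places backward in the alphabet (wrapping around), then delete the last character.
On "tzsookwcoxm": the first step gives "mslhhdpvhqf", and the second then gives "mslhhdpvhq".

mslhhdpvhq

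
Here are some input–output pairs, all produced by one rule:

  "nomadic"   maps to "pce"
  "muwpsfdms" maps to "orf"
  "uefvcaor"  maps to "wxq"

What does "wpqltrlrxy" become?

ynna

The pattern: keep one character in every 3, starting at position 1 (positions 1st, 4th, 7th, ...), then shift every letter 2 places forward in the alphabet (wrapping around).
Working it through for "wpqltrlrxy": intermediate "wlly", final "ynna".
(Check on "nomadic": → "nac" → "pce" ✓)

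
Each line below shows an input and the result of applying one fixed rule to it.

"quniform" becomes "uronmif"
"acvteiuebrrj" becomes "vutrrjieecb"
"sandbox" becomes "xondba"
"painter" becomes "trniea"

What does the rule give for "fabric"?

ricba

Rule — delete the first character, then sort the characters into reverse alphabetical order.
"fabric" → "abric" → "ricba".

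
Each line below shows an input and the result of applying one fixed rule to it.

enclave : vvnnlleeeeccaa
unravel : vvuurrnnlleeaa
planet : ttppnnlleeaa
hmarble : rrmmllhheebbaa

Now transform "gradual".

What's happening: double every character, then sort the characters into reverse alphabetical order.
For "gradual", step one produces "ggrraadduuaall"; step two turns that into "uurrllggddaaaa".

uurrllggddaaaa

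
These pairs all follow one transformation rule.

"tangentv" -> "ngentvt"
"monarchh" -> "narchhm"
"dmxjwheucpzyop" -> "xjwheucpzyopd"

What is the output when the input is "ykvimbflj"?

The transformation: move the first character to the end, then delete the first character.
Working it through for "ykvimbflj": intermediate "kvimbfljy", final "vimbfljy".

vimbfljy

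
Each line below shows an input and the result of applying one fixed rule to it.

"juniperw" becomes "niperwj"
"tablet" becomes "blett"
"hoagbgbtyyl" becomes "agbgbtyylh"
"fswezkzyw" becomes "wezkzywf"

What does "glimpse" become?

The transformation: move the first character to the end, then delete the first character.
Starting from "glimpse": after the first operation, "limpseg"; after the second, "impseg".

impseg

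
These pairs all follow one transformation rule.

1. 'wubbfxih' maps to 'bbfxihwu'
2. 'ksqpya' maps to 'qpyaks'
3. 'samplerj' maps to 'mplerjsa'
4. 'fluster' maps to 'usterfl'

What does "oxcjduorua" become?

The rule is to move the first 2 characters to the end (rotate left by 2).
For "oxcjduorua" the result is "cjduoruaox".

cjduoruaox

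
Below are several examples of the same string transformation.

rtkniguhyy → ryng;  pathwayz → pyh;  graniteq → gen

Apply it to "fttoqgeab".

The pattern: take characters alternately from the front and the back (1st, last, 2nd, 2nd-last, ...), then keep one character in every 3, starting at position 1 (positions 1st, 4th, 7th, ...).
Applying both steps to "fttoqgeab": "fbtateogq", then "fao".
(Check on "pathwayz": → "pzaytahw" → "pyh" ✓)

fao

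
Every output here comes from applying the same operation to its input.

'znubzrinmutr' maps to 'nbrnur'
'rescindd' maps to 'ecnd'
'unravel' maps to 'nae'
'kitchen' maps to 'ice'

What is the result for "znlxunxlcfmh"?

The transformation: keep every other character starting from the second (positions 2nd, 4th, 6th, ...).
So "znlxunxlcfmh" becomes "nxnlfh".

nxnlfh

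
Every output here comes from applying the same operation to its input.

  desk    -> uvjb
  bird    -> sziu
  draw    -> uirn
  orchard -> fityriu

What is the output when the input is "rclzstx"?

The transformation: shift every letter 9 places backward in the alphabet (wrapping around).
Doing the same to "rclzstx": "itcqjko".

itcqjko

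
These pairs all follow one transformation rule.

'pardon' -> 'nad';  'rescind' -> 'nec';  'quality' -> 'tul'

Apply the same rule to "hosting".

not

What's happening: keep every other character starting from the second (positions 2nd, 4th, 6th, ...), then move the last character to the front.
Working it through for "hosting": intermediate "otn", final "not".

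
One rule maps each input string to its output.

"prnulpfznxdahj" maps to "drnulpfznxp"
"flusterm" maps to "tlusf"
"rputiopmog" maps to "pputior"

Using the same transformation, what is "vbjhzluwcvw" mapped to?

wbjhzluv

Looking at the pairs, the operation is to delete the last 3 characters, then swap the first and last characters.
For "vbjhzluwcvw", step one produces "vbjhzluw"; step two turns that into "wbjhzluv".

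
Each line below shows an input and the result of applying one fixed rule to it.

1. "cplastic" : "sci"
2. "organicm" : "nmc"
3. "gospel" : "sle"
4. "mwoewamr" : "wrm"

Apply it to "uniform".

rom

The pattern: swap each adjacent pair of characters (1↔2, 3↔4, ...), then keep only the last 3 characters.
For "uniform", step one produces "nufirom"; step two turns that into "rom".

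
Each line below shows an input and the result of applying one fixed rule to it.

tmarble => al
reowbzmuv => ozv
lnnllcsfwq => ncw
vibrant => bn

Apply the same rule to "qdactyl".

In each case the input is transformed by: keep one character in every 3, starting at position 3 (positions 3rd, 6th, 9th, ...).
On "qdactyl" that produces "ay".

ay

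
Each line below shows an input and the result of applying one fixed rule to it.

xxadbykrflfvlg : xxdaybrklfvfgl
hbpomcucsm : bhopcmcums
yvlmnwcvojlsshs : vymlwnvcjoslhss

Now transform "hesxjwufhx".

Looking at the pairs, the operation is to swap each adjacent pair of characters (1↔2, 3↔4, ...).
Applying that to "hesxjwufhx" gives "ehxswjfuxh".

ehxswjfuxh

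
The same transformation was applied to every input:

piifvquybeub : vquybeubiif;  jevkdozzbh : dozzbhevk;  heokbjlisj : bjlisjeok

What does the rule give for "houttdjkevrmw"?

Each output is the input with this applied: delete the first character, then move the first 3 characters to the end (rotate left by 3).
Doing the same to "houttdjkevrmw": "tdjkevrmwout".

tdjkevrmwout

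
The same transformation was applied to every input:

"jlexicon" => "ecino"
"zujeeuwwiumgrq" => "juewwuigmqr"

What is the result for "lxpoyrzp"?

The rule is to swap each adjacent pair of characters (1↔2, 3↔4, ...), then delete the first 3 characters.
For "lxpoyrzp", step one produces "xloprypz"; step two turns that into "prypz".
(Check on "zujeeuwwiumgrq": → "uzejuewwuigmqr" → "juewwuigmqr" ✓)

prypz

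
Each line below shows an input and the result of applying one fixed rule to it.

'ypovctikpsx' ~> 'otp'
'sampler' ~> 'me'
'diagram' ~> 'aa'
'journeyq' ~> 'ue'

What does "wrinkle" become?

il

Rule — keep one character in every 3, starting at position 3 (positions 3rd, 6th, 9th, ...).
On "wrinkle" that produces "il".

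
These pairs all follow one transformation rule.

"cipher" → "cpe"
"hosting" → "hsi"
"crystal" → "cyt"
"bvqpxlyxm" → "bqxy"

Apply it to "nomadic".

Each output is the input with this applied: move the last character to the front, then keep every other character starting from the second (positions 2nd, 4th, 6th, ...).
Starting from "nomadic": after the first operation, "cnomadi"; after the second, "nmd".

nmd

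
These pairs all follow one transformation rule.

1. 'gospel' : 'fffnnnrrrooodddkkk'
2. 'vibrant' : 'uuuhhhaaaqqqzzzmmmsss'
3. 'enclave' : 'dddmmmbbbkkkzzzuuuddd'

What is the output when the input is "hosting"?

What's happening: shift every letter 1 place backward in the alphabet (wrapping around), then repeat every character 3 times.
Working it through for "hosting": intermediate "gnrshmf", final "gggnnnrrrssshhhmmmfff".

gggnnnrrrssshhhmmmfff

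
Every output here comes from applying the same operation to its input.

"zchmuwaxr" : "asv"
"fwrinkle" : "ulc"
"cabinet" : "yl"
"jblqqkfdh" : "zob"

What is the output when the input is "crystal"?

The pattern: shift every letter 2 places backward in the alphabet (wrapping around), then keep one character in every 3, starting at position 2 (positions 2nd, 5th, 8th, ...).
Applying that to "crystal" gives "pr".

pr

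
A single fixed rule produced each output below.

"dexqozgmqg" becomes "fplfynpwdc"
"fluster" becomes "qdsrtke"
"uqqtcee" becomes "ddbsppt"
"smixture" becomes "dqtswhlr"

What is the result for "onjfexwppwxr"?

qwvoovwdeimn

In each case the input is transformed by: reverse the string, then shift every letter 1 place backward in the alphabet (wrapping around).
Applying both steps to "onjfexwppwxr": "rxwppwxefjno", then "qwvoovwdeimn".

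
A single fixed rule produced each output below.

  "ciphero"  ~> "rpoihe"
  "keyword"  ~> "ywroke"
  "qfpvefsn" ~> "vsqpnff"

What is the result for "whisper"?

wsrpih

What's happening: sort the characters into reverse alphabetical order, then delete the last character.
"whisper" → "wsrpihe" → "wsrpih".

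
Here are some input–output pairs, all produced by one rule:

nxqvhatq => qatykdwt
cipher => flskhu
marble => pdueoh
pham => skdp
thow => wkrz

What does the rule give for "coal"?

The transformation: shift every letter 3 places forward in the alphabet (wrapping around).
For "coal" the result is "frdo".

frdo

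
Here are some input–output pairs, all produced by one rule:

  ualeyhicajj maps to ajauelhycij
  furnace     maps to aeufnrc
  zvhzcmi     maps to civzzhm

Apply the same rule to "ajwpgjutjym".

jmjapwjgtuy

The pattern: swap each adjacent pair of characters (1↔2, 3↔4, ...), then move the last 2 characters to the front (rotate right by 2).
Starting from "ajwpgjutjym": after the first operation, "japwjgtuyjm"; after the second, "jmjapwjgtuy".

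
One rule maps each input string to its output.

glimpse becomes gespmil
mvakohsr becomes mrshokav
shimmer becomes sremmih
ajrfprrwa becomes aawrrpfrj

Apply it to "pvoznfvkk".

pkkvfnzov

Rule — move the first character to the end, then reverse the string.
For "pvoznfvkk", step one produces "voznfvkkp"; step two turns that into "pkkvfnzov".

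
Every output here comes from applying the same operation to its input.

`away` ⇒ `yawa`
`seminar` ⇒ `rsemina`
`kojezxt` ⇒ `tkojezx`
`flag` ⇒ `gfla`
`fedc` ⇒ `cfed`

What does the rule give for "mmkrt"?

The rule is to move the last character to the front.
For "mmkrt" the result is "tmmkr".

tmmkr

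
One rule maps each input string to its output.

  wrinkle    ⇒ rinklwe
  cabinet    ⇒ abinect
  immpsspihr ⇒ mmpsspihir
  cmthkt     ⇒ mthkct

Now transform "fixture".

The rule is to swap the first and last characters, then move the first character to the end.
Starting from "fixture": after the first operation, "eixturf"; after the second, "ixturfe".

ixturfe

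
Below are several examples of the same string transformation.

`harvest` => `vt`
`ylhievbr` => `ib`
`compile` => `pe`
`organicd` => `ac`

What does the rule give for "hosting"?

Each output is the input with this applied: keep one character in every 3, starting at position 1 (positions 1st, 4th, 7th, ...), then delete the first character.
For "hosting" the result is "tg".

tg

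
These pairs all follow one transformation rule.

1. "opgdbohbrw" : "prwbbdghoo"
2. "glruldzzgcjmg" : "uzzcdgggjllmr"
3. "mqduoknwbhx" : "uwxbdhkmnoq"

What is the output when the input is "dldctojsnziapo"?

The transformation: sort the characters into alphabetical order, then move the last 3 characters to the front (rotate right by 3).
For "dldctojsnziapo" the result is "stzacddijlnoop".

stzacddijlnoop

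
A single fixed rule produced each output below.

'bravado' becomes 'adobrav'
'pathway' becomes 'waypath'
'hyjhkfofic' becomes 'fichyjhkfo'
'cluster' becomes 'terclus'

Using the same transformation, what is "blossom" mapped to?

somblos

In each case the input is transformed by: move the last 3 characters to the front (rotate right by 3).
For "blossom" the result is "somblos".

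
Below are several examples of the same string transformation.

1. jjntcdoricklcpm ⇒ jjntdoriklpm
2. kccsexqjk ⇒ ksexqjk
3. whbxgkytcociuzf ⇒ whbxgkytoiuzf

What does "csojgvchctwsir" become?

sojgvhtwsir

The pattern: remove every "c".
On "csojgvchctwsir" that produces "sojgvhtwsir".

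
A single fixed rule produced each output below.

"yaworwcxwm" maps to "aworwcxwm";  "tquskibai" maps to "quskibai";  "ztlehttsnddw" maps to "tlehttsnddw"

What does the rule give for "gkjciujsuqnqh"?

The transformation: delete the first character.
So "gkjciujsuqnqh" becomes "kjciujsuqnqh".

kjciujsuqnqh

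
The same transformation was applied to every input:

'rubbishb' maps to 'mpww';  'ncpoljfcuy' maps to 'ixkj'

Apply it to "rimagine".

The transformation: shift every letter 5 places backward in the alphabet (wrapping around), then keep only the first 4 characters.
Starting from "rimagine": after the first operation, "mdhvbdiz"; after the second, "mdhv".
(Check on "rubbishb": → "mpwwdncw" → "mpww" ✓)

mdhv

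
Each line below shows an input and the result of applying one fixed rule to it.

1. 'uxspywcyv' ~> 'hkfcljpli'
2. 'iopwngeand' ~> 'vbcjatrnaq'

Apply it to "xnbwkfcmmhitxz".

kaojxspzzuvgkm

The rule is to shift every letter 13 places forward in the alphabet (wrapping around) — i.e. ROT13.
For "xnbwkfcmmhitxz" the result is "kaojxspzzuvgkm".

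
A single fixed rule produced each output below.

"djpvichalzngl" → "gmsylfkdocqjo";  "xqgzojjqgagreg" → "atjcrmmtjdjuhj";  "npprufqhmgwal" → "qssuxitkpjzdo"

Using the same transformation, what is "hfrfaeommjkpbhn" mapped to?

In each case the input is transformed by: shift every letter 3 places forward in the alphabet (wrapping around).
On "hfrfaeommjkpbhn" that produces "kiuidhrppmnsekq".

kiuidhrppmnsekq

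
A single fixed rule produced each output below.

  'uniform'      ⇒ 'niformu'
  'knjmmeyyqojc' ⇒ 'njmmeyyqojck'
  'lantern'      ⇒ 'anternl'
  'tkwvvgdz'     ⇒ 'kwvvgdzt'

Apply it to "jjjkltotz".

jjkltotzj

The rule is to move the first character to the end.
So "jjjkltotz" becomes "jjkltotzj".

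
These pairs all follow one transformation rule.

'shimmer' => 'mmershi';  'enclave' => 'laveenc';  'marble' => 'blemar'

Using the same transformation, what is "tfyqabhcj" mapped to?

Looking at the pairs, the operation is to move the first 3 characters to the end (rotate left by 3).
For "tfyqabhcj" the result is "qabhcjtfy".

qabhcjtfy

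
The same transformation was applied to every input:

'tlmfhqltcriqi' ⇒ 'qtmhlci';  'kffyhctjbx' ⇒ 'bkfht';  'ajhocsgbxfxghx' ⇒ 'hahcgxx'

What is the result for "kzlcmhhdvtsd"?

Rule — move the last 2 characters to the front (rotate right by 2), then keep every other character starting from the first (positions 1st, 3rd, 5th, ...).
Working it through for "kzlcmhhdvtsd": intermediate "sdkzlcmhhdvt", final "sklmhv".

sklmhv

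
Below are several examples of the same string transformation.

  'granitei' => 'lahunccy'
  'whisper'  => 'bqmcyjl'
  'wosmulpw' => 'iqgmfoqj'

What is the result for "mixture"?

Rule — shift every letter 6 places backward in the alphabet (wrapping around), then swap each adjacent pair of characters (1↔2, 3↔4, ...).
On "mixture": the first step gives "gcrnoly", and the second then gives "cgnrloy".

cgnrloy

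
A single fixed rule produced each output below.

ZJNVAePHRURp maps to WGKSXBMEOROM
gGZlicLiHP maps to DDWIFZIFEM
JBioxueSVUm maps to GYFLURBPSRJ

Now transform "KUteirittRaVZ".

HRQBFOFQQOXSW

What's happening: shift every letter 3 places backward in the alphabet (wrapping around), then convert every letter to uppercase.
For "KUteirittRaVZ", step one produces "HRqbfofqqOxSW"; step two turns that into "HRQBFOFQQOXSW".
(Check on "ZJNVAePHRURp": → "WGKSXbMEOROm" → "WGKSXBMEOROM" ✓)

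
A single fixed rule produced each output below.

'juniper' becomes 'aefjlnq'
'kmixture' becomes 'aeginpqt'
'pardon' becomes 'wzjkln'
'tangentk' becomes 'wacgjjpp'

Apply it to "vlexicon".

The rule is to sort the characters into alphabetical order, then shift every letter 4 places backward in the alphabet (wrapping around).
For "vlexicon" the result is "yaehjkrt".

yaehjkrt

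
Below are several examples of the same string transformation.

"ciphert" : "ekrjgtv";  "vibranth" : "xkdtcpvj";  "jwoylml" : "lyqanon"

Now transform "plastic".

rncuvke

Looking at the pairs, the operation is to shift every letter 2 places forward in the alphabet (wrapping around).
"plastic" → "rncuvke".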